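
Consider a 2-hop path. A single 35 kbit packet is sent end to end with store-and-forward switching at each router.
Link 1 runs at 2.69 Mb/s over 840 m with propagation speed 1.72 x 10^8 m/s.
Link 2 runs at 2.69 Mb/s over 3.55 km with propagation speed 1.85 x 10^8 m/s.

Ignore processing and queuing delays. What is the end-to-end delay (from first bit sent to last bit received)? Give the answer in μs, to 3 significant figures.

L = 35000 bits.
Transmission delay per hop = L/R = 35000/2690000 = 13011.2 μs; 2 hops → 26022.3 μs.
Propagation delays (d/s per hop): 4.88372, 19.1892 μs; sum = 24.0729 μs.
End-to-end = 26000 μs.

26000 μs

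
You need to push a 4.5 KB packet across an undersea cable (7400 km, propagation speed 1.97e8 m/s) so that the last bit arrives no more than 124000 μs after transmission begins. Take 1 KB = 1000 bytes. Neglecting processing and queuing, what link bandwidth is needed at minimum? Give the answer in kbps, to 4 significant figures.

L = 36000 bits.
Propagation delay = 7400000 / 197000000 = 37563.5 μs.
Transmission budget = 124000 − 37563.5 = 86436.5 μs.
R ≥ L / t_tx = 36000 bits / 0.0864365 s = 416.5 kbps.

416.5 kbps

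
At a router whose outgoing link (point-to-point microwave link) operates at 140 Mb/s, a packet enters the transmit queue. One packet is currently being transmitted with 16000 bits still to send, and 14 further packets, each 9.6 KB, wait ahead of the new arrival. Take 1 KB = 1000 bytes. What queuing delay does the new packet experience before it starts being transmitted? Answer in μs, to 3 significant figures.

7790 μs

Each queued packet: L/R = 76800/140000000 = 548.571 μs.
14 queued → 7680 μs.
Plus remaining 16000 bits of current packet: 114.286 μs.
Queuing delay = 7790 μs.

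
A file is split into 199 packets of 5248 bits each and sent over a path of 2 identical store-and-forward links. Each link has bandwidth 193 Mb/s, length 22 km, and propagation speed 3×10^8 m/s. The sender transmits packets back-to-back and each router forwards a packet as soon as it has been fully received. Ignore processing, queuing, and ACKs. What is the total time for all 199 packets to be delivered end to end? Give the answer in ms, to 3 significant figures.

Per-hop transmission t_tx = L/R = 5248/193000000 = 0.0271917 ms.
Per-hop propagation t_prop = 22000/300000000 = 0.0733333 ms.
Pipeline fill: first packet needs 2·t_tx to clear all hops; remaining 198 packets each add one t_tx.
Total = (2+199-1)·t_tx + 2·t_prop = 200·0.0271917 + 2·0.0733333 = 5.59 ms.

5.59 ms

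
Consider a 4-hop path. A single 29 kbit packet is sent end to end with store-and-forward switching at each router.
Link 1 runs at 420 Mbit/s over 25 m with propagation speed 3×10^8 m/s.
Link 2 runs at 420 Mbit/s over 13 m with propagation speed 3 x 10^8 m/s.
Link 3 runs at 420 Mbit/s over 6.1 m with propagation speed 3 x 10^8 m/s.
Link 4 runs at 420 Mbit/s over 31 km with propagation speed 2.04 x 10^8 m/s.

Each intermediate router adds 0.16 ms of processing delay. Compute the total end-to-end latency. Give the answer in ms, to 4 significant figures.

L = 29000 bits.
Transmission delay per hop = L/R = 29000/420000000 = 0.0690476 ms; 4 hops → 0.27619 ms.
Propagation delays (d/s per hop): 8.33333e-05, 4.33333e-05, 2.03333e-05, 0.151961 ms; sum = 0.152108 ms.
Processing at 3 router(s): 3 × 0.16 ms = 0.48 ms.
End-to-end = 0.9083 ms.

0.9083 ms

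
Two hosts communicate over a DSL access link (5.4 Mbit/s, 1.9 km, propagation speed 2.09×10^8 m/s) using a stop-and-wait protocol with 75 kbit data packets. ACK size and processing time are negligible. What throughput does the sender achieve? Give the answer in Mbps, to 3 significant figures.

t_tx = L/R = 75000/5400000 = 0.0138889 s.
t_prop = 1900/209000000 = 9.09091e-06 s; RTT = 1.81818e-05 s.
Cycle = t_tx + RTT = 0.0139071 s.
Throughput = L / cycle = 75000 / 0.0139071 = 5.39 Mbps.

5.39 Mbps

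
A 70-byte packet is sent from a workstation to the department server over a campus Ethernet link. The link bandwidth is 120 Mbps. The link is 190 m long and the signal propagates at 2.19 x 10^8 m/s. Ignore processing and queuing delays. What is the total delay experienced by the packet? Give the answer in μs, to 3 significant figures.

L = 70 × 8 = 560 bits.
Transmission delay = L/R = 560 / 120000000 = 4.66667 μs.
Propagation delay = d/s = 190 m / 219000000 m/s = 0.86758 μs.
Total = 5.53 μs.

5.53 μs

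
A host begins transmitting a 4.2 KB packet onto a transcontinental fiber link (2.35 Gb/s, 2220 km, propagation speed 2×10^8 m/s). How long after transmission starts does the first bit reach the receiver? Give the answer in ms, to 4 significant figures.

11.10 ms

First bit experiences only propagation delay: d/s = 2220000/200000000 = 11.10 ms.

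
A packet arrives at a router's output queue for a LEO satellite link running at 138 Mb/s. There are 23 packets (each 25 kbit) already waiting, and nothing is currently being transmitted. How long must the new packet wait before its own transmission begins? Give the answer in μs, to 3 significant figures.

4170 μs

Each queued packet: L/R = 25000/138000000 = 181.159 μs.
23 queued → 4166.67 μs.
Queuing delay = 4170 μs.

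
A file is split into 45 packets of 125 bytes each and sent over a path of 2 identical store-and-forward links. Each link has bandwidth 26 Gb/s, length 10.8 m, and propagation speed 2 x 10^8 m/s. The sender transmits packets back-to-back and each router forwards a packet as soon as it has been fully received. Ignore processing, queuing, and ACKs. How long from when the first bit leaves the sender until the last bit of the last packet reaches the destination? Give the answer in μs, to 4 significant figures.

1.877 μs

Per-hop transmission t_tx = L/R = 1000/26000000000 = 0.0384615 μs.
Per-hop propagation t_prop = 10.8/200000000 = 0.054 μs.
Pipeline fill: first packet needs 2·t_tx to clear all hops; remaining 44 packets each add one t_tx.
Total = (2+45-1)·t_tx + 2·t_prop = 46·0.0384615 + 2·0.054 = 1.877 μs.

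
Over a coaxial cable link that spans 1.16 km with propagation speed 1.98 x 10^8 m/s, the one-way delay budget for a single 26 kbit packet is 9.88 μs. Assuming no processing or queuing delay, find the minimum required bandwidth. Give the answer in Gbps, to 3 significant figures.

6.47 Gbps

Propagation delay = 1160 / 198000000 = 5.85859 μs.
Transmission budget = 9.88 − 5.85859 = 4.02141 μs.
R ≥ L / t_tx = 26000 bits / 4.02141e-06 s = 6.47 Gbps.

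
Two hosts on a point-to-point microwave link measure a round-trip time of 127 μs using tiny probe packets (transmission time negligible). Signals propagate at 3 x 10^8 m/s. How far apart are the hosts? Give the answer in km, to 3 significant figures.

One-way propagation = RTT/2 = 63.5 μs.
d = s × t = 300000000 × 6.35e-05 = 19.1 km.

19.1 km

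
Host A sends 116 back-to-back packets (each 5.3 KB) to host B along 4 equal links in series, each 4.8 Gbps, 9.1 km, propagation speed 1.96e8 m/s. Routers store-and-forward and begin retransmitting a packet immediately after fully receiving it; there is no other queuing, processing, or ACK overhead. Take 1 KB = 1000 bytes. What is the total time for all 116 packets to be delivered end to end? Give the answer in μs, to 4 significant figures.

1237 μs

Per-hop transmission t_tx = L/R = 42400/4800000000 = 8.83333 μs.
Per-hop propagation t_prop = 9100/196000000 = 46.4286 μs.
Pipeline fill: first packet needs 4·t_tx to clear all hops; remaining 115 packets each add one t_tx.
Total = (4+116-1)·t_tx + 4·t_prop = 119·8.83333 + 4·46.4286 = 1237 μs.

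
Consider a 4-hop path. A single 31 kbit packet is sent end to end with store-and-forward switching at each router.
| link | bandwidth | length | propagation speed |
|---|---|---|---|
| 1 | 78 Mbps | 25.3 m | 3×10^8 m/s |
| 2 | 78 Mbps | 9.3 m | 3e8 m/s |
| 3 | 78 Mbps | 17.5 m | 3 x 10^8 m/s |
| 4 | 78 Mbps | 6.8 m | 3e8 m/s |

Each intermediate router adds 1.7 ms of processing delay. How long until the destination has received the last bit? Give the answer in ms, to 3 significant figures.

6.69 ms

L = 31000 bits.
Transmission delay per hop = L/R = 31000/78000000 = 0.397436 ms; 4 hops → 1.58974 ms.
Propagation delays (d/s per hop): 8.43333e-05, 3.1e-05, 5.83333e-05, 2.26667e-05 ms; sum = 0.000196333 ms.
Processing at 3 router(s): 3 × 1.7 ms = 5.1 ms.
End-to-end = 6.69 ms.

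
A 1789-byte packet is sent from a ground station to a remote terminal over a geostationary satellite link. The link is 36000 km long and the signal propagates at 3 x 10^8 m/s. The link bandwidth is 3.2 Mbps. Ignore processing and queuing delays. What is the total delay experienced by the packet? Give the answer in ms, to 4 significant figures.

124.5 ms

L = 1789 × 8 = 14312 bits.
Transmission delay = L/R = 14312 / 3200000 = 4.4725 ms.
Propagation delay = d/s = 36000000 m / 300000000 m/s = 120 ms.
Total = 124.5 ms.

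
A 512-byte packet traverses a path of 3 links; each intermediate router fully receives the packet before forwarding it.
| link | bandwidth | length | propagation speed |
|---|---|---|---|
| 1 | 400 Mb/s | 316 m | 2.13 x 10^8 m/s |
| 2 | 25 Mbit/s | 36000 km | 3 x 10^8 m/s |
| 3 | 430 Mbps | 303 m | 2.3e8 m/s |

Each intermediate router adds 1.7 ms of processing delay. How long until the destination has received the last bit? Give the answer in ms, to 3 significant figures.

L = 512 × 8 = 4096 bits.
Transmission delays (L/R per hop): 0.01024, 0.16384, 0.00952558 ms; sum = 0.183606 ms.
Propagation delays (d/s per hop): 0.00148357, 120, 0.00131739 ms; sum = 120.003 ms.
Processing at 2 router(s): 2 × 1.7 ms = 3.4 ms.
End-to-end = 124 ms.

124 ms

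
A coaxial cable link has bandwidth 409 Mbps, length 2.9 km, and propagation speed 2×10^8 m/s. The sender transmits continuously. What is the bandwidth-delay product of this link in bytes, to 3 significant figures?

741 bytes

Propagation delay = 2900 / 200000000 = 1.45e-05 s.
BDP = R × t_prop = 409000000 × 1.45e-05 = 5930.5 bits.
In bytes: 5930.5/8 = 741 bytes.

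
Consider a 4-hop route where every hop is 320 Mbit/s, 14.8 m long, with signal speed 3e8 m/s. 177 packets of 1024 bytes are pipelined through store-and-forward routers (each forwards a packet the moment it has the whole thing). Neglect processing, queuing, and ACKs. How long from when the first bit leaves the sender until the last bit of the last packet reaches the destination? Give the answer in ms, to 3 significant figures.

4.61 ms

Per-hop transmission t_tx = L/R = 8192/320000000 = 0.0256 ms.
Per-hop propagation t_prop = 14.8/300000000 = 4.93333e-05 ms.
Pipeline fill: first packet needs 4·t_tx to clear all hops; remaining 176 packets each add one t_tx.
Total = (4+177-1)·t_tx + 4·t_prop = 180·0.0256 + 4·4.93333e-05 = 4.61 ms.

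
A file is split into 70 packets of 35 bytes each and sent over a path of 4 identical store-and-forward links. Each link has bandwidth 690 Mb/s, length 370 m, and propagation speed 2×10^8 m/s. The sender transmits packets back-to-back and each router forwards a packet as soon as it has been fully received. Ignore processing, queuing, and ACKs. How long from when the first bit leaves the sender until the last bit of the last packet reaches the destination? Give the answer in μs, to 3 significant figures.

37.0 μs

Per-hop transmission t_tx = L/R = 280/690000000 = 0.405797 μs.
Per-hop propagation t_prop = 370/200000000 = 1.85 μs.
Pipeline fill: first packet needs 4·t_tx to clear all hops; remaining 69 packets each add one t_tx.
Total = (4+70-1)·t_tx + 4·t_prop = 73·0.405797 + 4·1.85 = 37.0 μs.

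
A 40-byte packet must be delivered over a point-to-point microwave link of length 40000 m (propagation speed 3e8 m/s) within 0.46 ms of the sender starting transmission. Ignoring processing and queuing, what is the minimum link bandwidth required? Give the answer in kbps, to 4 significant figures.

979.6 kbps

L = 320 bits.
Propagation delay = 40000 / 300000000 = 0.133333 ms.
Transmission budget = 0.46 − 0.133333 = 0.326667 ms.
R ≥ L / t_tx = 320 bits / 0.000326667 s = 979.6 kbps.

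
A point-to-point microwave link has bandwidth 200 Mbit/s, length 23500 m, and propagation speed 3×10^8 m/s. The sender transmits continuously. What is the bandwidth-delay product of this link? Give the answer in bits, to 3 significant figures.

Propagation delay = 23500 / 300000000 = 7.83333e-05 s.
BDP = R × t_prop = 200000000 × 7.83333e-05 = 15666.7 bits.

15700 bits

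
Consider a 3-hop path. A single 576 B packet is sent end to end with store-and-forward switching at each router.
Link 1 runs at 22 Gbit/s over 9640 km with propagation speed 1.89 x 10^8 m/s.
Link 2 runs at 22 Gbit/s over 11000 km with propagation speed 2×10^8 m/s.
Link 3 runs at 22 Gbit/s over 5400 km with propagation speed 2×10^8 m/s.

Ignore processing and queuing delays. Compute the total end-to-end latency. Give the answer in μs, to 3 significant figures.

L = 576 × 8 = 4608 bits.
Transmission delay per hop = L/R = 4608/22000000000 = 0.209455 μs; 3 hops → 0.628364 μs.
Propagation delays (d/s per hop): 51005.3, 55000, 27000 μs; sum = 133005 μs.
End-to-end = 133000 μs.

133000 μs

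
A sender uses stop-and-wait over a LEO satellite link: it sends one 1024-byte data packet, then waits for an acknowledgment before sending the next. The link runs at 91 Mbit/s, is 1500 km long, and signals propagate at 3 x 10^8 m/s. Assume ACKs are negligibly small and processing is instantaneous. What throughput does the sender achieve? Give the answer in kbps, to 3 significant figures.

812 kbps

t_tx = L/R = 8192/91000000 = 9.0022e-05 s.
t_prop = 1500000/300000000 = 0.005 s; RTT = 0.01 s.
Cycle = t_tx + RTT = 0.01009 s.
Throughput = L / cycle = 8192 / 0.01009 = 812 kbps.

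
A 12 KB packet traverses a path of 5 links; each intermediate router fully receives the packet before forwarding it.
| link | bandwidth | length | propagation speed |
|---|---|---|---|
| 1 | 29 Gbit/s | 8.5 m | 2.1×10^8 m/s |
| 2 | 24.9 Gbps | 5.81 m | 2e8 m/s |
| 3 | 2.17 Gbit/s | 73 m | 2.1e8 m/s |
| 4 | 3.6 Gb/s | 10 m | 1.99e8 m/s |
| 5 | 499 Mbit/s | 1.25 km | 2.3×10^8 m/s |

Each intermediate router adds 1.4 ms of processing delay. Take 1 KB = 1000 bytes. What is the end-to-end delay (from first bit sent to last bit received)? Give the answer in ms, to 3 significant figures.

L = 96000 bits.
Transmission delays (L/R per hop): 0.00331034, 0.00385542, 0.0442396, 0.0266667, 0.192385 ms; sum = 0.270457 ms.
Propagation delays (d/s per hop): 4.04762e-05, 2.905e-05, 0.000347619, 5.02513e-05, 0.00543478 ms; sum = 0.00590218 ms.
Processing at 4 router(s): 4 × 1.4 ms = 5.6 ms.
End-to-end = 5.88 ms.

5.88 ms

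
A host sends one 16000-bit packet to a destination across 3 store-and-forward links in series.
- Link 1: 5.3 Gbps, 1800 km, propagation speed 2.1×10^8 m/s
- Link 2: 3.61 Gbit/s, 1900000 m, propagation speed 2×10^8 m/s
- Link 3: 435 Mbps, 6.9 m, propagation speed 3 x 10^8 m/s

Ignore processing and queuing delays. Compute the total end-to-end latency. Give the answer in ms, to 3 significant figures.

Transmission delays (L/R per hop): 0.00301887, 0.00443213, 0.0367816 ms; sum = 0.0442326 ms.
Propagation delays (d/s per hop): 8.57143, 9.5, 2.3e-05 ms; sum = 18.0715 ms.
End-to-end = 18.1 ms.

18.1 ms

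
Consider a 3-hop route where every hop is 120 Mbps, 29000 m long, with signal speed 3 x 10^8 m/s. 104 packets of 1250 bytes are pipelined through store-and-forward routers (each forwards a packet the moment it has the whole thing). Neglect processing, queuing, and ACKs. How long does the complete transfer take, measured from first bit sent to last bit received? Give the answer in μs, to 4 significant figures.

9123 μs

Per-hop transmission t_tx = L/R = 10000/120000000 = 83.3333 μs.
Per-hop propagation t_prop = 29000/300000000 = 96.6667 μs.
Pipeline fill: first packet needs 3·t_tx to clear all hops; remaining 103 packets each add one t_tx.
Total = (3+104-1)·t_tx + 3·t_prop = 106·83.3333 + 3·96.6667 = 9123 μs.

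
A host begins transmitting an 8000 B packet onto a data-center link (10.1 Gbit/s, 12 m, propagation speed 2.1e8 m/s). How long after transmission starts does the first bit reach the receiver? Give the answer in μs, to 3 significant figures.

First bit experiences only propagation delay: d/s = 12/210000000 = 0.0571 μs.

0.0571 μs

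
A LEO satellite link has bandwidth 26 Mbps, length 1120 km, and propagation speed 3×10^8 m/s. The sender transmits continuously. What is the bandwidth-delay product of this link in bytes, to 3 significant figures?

Propagation delay = 1120000 / 300000000 = 0.00373333 s.
BDP = R × t_prop = 26000000 × 0.00373333 = 97066.7 bits.
In bytes: 97066.7/8 = 12100 bytes.

12100 bytes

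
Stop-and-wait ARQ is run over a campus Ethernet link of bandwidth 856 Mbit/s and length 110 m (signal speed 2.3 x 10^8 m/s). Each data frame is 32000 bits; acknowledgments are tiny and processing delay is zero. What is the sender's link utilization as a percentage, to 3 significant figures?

t_tx = L/R = 32000/856000000 = 3.73832e-05 s.
t_prop = 110/2.3e+08 = 4.78261e-07 s; RTT = 9.56522e-07 s.
Cycle = t_tx + RTT = 3.83397e-05 s.
Utilization = t_tx / cycle = 3.73832e-05/3.83397e-05 = 97.5 %.

97.5 %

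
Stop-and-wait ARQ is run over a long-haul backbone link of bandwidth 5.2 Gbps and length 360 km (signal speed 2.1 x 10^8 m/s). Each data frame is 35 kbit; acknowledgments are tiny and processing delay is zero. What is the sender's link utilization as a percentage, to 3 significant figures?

0.196 %

t_tx = L/R = 35000/5200000000 = 6.73077e-06 s.
t_prop = 360000/210000000 = 0.00171429 s; RTT = 0.00342857 s.
Cycle = t_tx + RTT = 0.0034353 s.
Utilization = t_tx / cycle = 6.73077e-06/0.0034353 = 0.196 %.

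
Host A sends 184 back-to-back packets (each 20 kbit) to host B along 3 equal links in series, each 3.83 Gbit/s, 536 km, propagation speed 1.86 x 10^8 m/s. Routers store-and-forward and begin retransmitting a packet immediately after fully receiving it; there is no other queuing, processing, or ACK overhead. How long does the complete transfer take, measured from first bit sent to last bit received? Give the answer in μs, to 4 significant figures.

Per-hop transmission t_tx = L/R = 20000/3830000000 = 5.22193 μs.
Per-hop propagation t_prop = 536000/186000000 = 2881.72 μs.
Pipeline fill: first packet needs 3·t_tx to clear all hops; remaining 183 packets each add one t_tx.
Total = (3+184-1)·t_tx + 3·t_prop = 186·5.22193 + 3·2881.72 = 9616 μs.

9616 μs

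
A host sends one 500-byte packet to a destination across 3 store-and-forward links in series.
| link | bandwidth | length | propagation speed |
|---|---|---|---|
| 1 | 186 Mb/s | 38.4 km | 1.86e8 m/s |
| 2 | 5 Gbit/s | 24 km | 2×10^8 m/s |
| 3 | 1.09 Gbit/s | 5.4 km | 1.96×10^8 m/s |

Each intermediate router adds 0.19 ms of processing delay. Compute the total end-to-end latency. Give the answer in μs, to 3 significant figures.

760 μs

L = 500 × 8 = 4000 bits.
Transmission delays (L/R per hop): 21.5054, 0.8, 3.66972 μs; sum = 25.9751 μs.
Propagation delays (d/s per hop): 206.452, 120, 27.551 μs; sum = 354.003 μs.
Processing at 2 router(s): 2 × 0.19 ms = 380 μs.
End-to-end = 760 μs.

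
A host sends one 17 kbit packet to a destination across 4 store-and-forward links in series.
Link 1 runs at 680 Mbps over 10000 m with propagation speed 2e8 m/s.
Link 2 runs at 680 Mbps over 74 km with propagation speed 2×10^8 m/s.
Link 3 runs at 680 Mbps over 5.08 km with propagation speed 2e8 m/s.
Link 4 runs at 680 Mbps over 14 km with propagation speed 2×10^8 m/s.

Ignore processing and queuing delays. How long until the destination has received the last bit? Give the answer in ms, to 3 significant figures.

L = 17000 bits.
Transmission delay per hop = L/R = 17000/680000000 = 0.025 ms; 4 hops → 0.1 ms.
Propagation delays (d/s per hop): 0.05, 0.37, 0.0254, 0.07 ms; sum = 0.5154 ms.
End-to-end = 0.615 ms.

0.615 ms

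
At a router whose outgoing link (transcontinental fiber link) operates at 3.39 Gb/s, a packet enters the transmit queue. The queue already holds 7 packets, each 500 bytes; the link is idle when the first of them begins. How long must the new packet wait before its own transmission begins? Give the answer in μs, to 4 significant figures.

8.260 μs

Each queued packet: L/R = 4000/3390000000 = 1.17994 μs.
7 queued → 8.25959 μs.
Queuing delay = 8.260 μs.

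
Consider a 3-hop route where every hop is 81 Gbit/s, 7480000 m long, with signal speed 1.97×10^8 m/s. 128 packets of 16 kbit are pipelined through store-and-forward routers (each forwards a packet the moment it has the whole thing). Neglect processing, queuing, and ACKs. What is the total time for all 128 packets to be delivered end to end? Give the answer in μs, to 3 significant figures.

Per-hop transmission t_tx = L/R = 16000/81000000000 = 0.197531 μs.
Per-hop propagation t_prop = 7480000/197000000 = 37969.5 μs.
Pipeline fill: first packet needs 3·t_tx to clear all hops; remaining 127 packets each add one t_tx.
Total = (3+128-1)·t_tx + 3·t_prop = 130·0.197531 + 3·37969.5 = 114000 μs.

114000 μs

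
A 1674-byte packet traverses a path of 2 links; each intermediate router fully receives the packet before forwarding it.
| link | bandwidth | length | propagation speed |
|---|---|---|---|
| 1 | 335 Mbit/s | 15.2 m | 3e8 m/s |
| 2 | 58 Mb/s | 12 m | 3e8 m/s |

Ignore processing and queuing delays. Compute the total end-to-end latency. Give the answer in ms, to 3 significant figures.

0.271 ms

L = 1674 × 8 = 13392 bits.
Transmission delays (L/R per hop): 0.0399761, 0.230897 ms; sum = 0.270873 ms.
Propagation delays (d/s per hop): 5.06667e-05, 4e-05 ms; sum = 9.06667e-05 ms.
End-to-end = 0.271 ms.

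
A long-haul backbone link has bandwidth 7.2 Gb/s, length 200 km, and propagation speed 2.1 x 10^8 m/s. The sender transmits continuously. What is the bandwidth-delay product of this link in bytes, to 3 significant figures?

Propagation delay = 200000 / 210000000 = 0.000952381 s.
BDP = R × t_prop = 7200000000 × 0.000952381 = 6857140 bits.
In bytes: 6857140/8 = 857000 bytes.

857000 bytes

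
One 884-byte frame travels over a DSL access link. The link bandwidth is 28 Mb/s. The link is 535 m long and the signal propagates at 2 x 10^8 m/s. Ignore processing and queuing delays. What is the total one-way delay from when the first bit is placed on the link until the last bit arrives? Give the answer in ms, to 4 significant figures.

L = 884 × 8 = 7072 bits.
Transmission delay = L/R = 7072 / 28000000 = 0.252571 ms.
Propagation delay = d/s = 535 m / 200000000 m/s = 0.002675 ms.
Total = 0.2552 ms.

0.2552 ms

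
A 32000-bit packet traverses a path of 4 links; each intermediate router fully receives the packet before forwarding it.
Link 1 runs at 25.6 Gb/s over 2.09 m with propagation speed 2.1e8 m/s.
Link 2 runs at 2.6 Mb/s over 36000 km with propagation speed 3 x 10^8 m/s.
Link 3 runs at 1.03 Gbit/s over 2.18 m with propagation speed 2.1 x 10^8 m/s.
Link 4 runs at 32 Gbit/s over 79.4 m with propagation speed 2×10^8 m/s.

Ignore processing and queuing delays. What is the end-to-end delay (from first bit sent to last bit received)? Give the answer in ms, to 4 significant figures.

132.3 ms

Transmission delays (L/R per hop): 0.00125, 12.3077, 0.031068, 0.001 ms; sum = 12.341 ms.
Propagation delays (d/s per hop): 9.95238e-06, 120, 1.0381e-05, 0.000397 ms; sum = 120 ms.
End-to-end = 132.3 ms.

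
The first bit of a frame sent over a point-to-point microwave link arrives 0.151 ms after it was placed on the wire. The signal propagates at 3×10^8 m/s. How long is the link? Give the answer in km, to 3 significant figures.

45.3 km

d = s × t_prop = 300000000 × 0.000151 = 45.3 km.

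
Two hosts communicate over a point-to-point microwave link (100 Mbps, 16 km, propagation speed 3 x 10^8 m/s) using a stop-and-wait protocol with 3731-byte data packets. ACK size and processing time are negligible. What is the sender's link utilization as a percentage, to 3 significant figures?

t_tx = L/R = 29848/100000000 = 0.00029848 s.
t_prop = 16000/300000000 = 5.33333e-05 s; RTT = 0.000106667 s.
Cycle = t_tx + RTT = 0.000405147 s.
Utilization = t_tx / cycle = 0.00029848/0.000405147 = 73.7 %.

73.7 %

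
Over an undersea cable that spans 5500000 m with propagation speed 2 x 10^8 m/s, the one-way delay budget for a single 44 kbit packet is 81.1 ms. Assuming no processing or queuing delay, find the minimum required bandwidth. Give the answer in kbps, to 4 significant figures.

820.9 kbps

Propagation delay = 5500000 / 200000000 = 27.5 ms.
Transmission budget = 81.1 − 27.5 = 53.6 ms.
R ≥ L / t_tx = 44000 bits / 0.0536 s = 820.9 kbps.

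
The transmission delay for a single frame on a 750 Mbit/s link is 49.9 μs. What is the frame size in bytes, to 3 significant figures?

4680 bytes

L = R × t_tx = 750000000 b/s × 4.99e-05 s = 37425 bits.
In bytes: 37425 / 8 = 4680 bytes.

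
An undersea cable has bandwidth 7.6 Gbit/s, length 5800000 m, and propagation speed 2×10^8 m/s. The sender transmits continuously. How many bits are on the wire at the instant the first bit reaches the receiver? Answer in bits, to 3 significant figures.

220000000 bits

Propagation delay = 5800000 / 200000000 = 0.029 s.
BDP = R × t_prop = 7600000000 × 0.029 = 220400000 bits.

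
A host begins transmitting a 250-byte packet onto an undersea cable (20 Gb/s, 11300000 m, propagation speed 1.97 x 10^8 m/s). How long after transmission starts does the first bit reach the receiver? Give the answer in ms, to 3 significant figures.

57.4 ms

First bit experiences only propagation delay: d/s = 11300000/197000000 = 57.4 ms.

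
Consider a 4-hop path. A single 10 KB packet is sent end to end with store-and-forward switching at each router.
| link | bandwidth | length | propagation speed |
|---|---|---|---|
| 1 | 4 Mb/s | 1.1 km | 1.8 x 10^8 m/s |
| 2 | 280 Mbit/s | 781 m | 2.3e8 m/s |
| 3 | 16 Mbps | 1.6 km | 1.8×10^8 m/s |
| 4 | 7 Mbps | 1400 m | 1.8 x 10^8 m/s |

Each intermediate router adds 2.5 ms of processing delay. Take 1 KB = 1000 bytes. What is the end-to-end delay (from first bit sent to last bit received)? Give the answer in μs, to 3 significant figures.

L = 80000 bits.
Transmission delays (L/R per hop): 20000, 285.714, 5000, 11428.6 μs; sum = 36714.3 μs.
Propagation delays (d/s per hop): 6.11111, 3.39565, 8.88889, 7.77778 μs; sum = 26.1734 μs.
Processing at 3 router(s): 3 × 2.5 ms = 7500 μs.
End-to-end = 44200 μs.

44200 μs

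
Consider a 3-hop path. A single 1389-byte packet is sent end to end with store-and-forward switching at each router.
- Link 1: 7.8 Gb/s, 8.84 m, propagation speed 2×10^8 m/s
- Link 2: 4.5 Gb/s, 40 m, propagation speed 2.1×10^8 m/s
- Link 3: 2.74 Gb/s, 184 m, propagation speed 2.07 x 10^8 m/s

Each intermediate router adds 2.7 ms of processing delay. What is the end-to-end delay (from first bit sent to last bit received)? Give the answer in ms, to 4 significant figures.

5.409 ms

L = 1389 × 8 = 11112 bits.
Transmission delays (L/R per hop): 0.00142462, 0.00246933, 0.00405547 ms; sum = 0.00794942 ms.
Propagation delays (d/s per hop): 4.42e-05, 0.000190476, 0.000888889 ms; sum = 0.00112357 ms.
Processing at 2 router(s): 2 × 2.7 ms = 5.4 ms.
End-to-end = 5.409 ms.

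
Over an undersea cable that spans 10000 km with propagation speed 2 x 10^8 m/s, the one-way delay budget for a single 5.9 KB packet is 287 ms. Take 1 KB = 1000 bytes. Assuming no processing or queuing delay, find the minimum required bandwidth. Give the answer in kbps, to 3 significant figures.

199 kbps

L = 47200 bits.
Propagation delay = 10000000 / 200000000 = 50 ms.
Transmission budget = 287 − 50 = 237 ms.
R ≥ L / t_tx = 47200 bits / 0.237 s = 199 kbps.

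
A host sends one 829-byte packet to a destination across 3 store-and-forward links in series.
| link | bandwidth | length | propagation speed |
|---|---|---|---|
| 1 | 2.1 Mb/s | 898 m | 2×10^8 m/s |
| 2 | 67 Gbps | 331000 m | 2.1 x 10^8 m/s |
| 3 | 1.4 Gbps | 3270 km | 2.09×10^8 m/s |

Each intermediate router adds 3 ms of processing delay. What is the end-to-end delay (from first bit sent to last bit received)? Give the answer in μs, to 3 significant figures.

L = 829 × 8 = 6632 bits.
Transmission delays (L/R per hop): 3158.1, 0.0989851, 4.73714 μs; sum = 3162.93 μs.
Propagation delays (d/s per hop): 4.49, 1576.19, 15645.9 μs; sum = 17226.6 μs.
Processing at 2 router(s): 2 × 3 ms = 6000 μs.
End-to-end = 26400 μs.

26400 μs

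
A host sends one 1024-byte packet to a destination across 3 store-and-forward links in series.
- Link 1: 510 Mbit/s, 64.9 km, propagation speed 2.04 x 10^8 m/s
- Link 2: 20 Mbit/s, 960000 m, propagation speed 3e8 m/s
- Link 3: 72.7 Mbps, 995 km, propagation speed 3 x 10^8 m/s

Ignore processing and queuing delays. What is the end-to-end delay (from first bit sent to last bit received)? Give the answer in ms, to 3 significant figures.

L = 1024 × 8 = 8192 bits.
Transmission delays (L/R per hop): 0.0160627, 0.4096, 0.112682 ms; sum = 0.538345 ms.
Propagation delays (d/s per hop): 0.318137, 3.2, 3.31667 ms; sum = 6.8348 ms.
End-to-end = 7.37 ms.

7.37 ms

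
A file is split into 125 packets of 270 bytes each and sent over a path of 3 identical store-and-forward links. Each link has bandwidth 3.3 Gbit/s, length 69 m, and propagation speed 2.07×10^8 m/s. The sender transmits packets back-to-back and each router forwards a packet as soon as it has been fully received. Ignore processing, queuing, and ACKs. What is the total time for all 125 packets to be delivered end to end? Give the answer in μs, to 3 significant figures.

Per-hop transmission t_tx = L/R = 2160/3300000000 = 0.654545 μs.
Per-hop propagation t_prop = 69/2.07e+08 = 0.333333 μs.
Pipeline fill: first packet needs 3·t_tx to clear all hops; remaining 124 packets each add one t_tx.
Total = (3+125-1)·t_tx + 3·t_prop = 127·0.654545 + 3·0.333333 = 84.1 μs.

84.1 μs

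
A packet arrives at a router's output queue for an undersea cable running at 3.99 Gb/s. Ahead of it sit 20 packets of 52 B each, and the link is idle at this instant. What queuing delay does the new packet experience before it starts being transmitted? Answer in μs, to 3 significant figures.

2.09 μs

Each queued packet: L/R = 416/3990000000 = 0.104261 μs.
20 queued → 2.08521 μs.
Queuing delay = 2.09 μs.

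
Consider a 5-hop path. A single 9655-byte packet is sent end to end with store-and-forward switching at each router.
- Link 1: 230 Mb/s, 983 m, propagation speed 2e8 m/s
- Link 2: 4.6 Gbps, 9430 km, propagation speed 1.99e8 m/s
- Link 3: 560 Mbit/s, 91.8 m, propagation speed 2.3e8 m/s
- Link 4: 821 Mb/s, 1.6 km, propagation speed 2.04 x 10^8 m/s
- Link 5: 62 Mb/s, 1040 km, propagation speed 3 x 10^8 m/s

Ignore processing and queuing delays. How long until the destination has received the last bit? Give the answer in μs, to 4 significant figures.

52700 μs

L = 9655 × 8 = 77240 bits.
Transmission delays (L/R per hop): 335.826, 16.7913, 137.929, 94.0804, 1245.81 μs; sum = 1830.43 μs.
Propagation delays (d/s per hop): 4.915, 47386.9, 0.39913, 7.84314, 3466.67 μs; sum = 50866.8 μs.
End-to-end = 52700 μs.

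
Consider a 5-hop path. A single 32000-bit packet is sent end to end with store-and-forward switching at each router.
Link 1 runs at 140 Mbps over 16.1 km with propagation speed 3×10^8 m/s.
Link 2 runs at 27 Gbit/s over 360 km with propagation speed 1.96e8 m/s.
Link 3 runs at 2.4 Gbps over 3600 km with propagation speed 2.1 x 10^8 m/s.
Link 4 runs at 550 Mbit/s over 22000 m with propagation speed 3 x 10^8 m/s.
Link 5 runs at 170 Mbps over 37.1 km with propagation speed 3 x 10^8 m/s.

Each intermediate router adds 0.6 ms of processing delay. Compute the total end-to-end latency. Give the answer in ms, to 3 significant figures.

Transmission delays (L/R per hop): 0.228571, 0.00118519, 0.0133333, 0.0581818, 0.188235 ms; sum = 0.489507 ms.
Propagation delays (d/s per hop): 0.0536667, 1.83673, 17.1429, 0.0733333, 0.123667 ms; sum = 19.2303 ms.
Processing at 4 router(s): 4 × 0.6 ms = 2.4 ms.
End-to-end = 22.1 ms.

22.1 ms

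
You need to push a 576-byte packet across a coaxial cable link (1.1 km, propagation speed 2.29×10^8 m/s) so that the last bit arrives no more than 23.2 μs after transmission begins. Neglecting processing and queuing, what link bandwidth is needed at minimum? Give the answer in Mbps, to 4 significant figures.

L = 4608 bits.
Propagation delay = 1100 / 229000000 = 4.80349 μs.
Transmission budget = 23.2 − 4.80349 = 18.3965 μs.
R ≥ L / t_tx = 4608 bits / 1.83965e-05 s = 250.5 Mbps.

250.5 Mbps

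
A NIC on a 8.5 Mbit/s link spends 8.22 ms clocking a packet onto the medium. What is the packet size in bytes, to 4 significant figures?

8734 bytes

L = R × t_tx = 8500000 b/s × 0.00822 s = 69870 bits.
In bytes: 69870 / 8 = 8734 bytes.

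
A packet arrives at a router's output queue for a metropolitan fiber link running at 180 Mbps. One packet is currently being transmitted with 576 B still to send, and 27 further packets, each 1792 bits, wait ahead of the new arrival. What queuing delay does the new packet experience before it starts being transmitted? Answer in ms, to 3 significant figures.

0.294 ms

Each queued packet: L/R = 1792/180000000 = 0.00995556 ms.
27 queued → 0.2688 ms.
Plus remaining 4608 bits of current packet: 0.0256 ms.
Queuing delay = 0.294 ms.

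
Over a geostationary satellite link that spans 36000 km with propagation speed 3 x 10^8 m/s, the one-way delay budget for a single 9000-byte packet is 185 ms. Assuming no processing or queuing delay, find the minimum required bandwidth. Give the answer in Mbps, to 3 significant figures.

L = 72000 bits.
Propagation delay = 36000000 / 300000000 = 120 ms.
Transmission budget = 185 − 120 = 65 ms.
R ≥ L / t_tx = 72000 bits / 0.065 s = 1.11 Mbps.

1.11 Mbps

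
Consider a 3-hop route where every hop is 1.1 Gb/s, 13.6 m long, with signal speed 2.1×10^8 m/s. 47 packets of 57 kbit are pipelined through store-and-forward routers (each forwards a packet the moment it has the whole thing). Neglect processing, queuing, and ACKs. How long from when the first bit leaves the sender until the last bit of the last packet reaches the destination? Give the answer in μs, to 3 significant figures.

Per-hop transmission t_tx = L/R = 57000/1100000000 = 51.8182 μs.
Per-hop propagation t_prop = 13.6/210000000 = 0.0647619 μs.
Pipeline fill: first packet needs 3·t_tx to clear all hops; remaining 46 packets each add one t_tx.
Total = (3+47-1)·t_tx + 3·t_prop = 49·51.8182 + 3·0.0647619 = 2540 μs.

2540 μs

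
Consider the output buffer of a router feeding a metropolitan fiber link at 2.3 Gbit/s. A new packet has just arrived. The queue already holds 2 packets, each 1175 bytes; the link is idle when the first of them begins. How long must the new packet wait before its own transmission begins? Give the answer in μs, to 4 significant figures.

8.174 μs

Each queued packet: L/R = 9400/2300000000 = 4.08696 μs.
2 queued → 8.17391 μs.
Queuing delay = 8.174 μs.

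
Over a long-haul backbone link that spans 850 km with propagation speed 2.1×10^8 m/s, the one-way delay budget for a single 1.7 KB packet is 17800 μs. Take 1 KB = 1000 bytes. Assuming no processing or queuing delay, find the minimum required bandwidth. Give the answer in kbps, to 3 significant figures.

L = 13600 bits.
Propagation delay = 850000 / 210000000 = 4047.62 μs.
Transmission budget = 17800 − 4047.62 = 13752.4 μs.
R ≥ L / t_tx = 13600 bits / 0.0137524 s = 989 kbps.

989 kbps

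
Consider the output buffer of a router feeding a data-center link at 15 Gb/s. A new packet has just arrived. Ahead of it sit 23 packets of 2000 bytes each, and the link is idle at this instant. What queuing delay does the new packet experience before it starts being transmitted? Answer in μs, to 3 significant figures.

24.5 μs

Each queued packet: L/R = 16000/15000000000 = 1.06667 μs.
23 queued → 24.5333 μs.
Queuing delay = 24.5 μs.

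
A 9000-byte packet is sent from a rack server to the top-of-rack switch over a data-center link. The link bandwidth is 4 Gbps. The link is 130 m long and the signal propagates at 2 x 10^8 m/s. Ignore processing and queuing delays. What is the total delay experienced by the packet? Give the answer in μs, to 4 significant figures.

L = 9000 × 8 = 72000 bits.
Transmission delay = L/R = 72000 / 4000000000 = 18 μs.
Propagation delay = d/s = 130 m / 200000000 m/s = 0.65 μs.
Total = 18.65 μs.

18.65 μs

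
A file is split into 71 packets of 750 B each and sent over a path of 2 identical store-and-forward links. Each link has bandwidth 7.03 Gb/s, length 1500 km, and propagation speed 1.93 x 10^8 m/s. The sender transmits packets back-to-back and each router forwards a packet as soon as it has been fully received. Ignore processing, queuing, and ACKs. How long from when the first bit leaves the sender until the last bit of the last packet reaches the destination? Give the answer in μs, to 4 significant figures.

Per-hop transmission t_tx = L/R = 6000/7030000000 = 0.853485 μs.
Per-hop propagation t_prop = 1500000/193000000 = 7772.02 μs.
Pipeline fill: first packet needs 2·t_tx to clear all hops; remaining 70 packets each add one t_tx.
Total = (2+71-1)·t_tx + 2·t_prop = 72·0.853485 + 2·7772.02 = 15610 μs.

15610 μs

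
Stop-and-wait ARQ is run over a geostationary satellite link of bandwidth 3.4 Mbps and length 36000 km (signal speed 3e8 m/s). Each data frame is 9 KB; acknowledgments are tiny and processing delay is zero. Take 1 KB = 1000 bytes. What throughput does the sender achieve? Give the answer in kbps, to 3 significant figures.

t_tx = L/R = 72000/3400000 = 0.0211765 s.
t_prop = 36000000/300000000 = 0.12 s; RTT = 0.24 s.
Cycle = t_tx + RTT = 0.261176 s.
Throughput = L / cycle = 72000 / 0.261176 = 276 kbps.

276 kbps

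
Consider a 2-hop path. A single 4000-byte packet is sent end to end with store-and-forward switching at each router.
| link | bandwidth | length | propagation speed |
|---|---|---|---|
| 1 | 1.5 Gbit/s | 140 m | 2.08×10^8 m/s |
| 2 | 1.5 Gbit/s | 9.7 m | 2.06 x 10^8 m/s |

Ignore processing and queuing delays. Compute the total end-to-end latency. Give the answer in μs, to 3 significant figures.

43.4 μs

L = 4000 × 8 = 32000 bits.
Transmission delay per hop = L/R = 32000/1500000000 = 21.3333 μs; 2 hops → 42.6667 μs.
Propagation delays (d/s per hop): 0.673077, 0.0470874 μs; sum = 0.720164 μs.
End-to-end = 43.4 μs.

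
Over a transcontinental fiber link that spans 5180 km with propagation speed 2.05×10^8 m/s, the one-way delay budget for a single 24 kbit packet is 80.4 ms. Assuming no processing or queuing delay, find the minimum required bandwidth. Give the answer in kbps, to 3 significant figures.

435 kbps

Propagation delay = 5180000 / 2.05e+08 = 25.2683 ms.
Transmission budget = 80.4 − 25.2683 = 55.1317 ms.
R ≥ L / t_tx = 24000 bits / 0.0551317 s = 435 kbps.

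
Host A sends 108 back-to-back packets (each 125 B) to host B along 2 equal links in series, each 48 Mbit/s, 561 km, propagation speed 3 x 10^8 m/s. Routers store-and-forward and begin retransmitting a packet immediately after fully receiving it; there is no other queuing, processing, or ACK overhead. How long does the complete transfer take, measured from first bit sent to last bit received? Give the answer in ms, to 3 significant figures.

Per-hop transmission t_tx = L/R = 1000/48000000 = 0.0208333 ms.
Per-hop propagation t_prop = 561000/300000000 = 1.87 ms.
Pipeline fill: first packet needs 2·t_tx to clear all hops; remaining 107 packets each add one t_tx.
Total = (2+108-1)·t_tx + 2·t_prop = 109·0.0208333 + 2·1.87 = 6.01 ms.

6.01 ms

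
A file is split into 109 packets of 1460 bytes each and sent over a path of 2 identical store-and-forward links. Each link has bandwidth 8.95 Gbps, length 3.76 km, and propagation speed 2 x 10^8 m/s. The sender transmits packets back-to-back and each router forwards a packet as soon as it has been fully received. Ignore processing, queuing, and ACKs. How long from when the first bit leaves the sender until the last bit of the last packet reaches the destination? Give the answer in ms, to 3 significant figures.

0.181 ms

Per-hop transmission t_tx = L/R = 11680/8950000000 = 0.00130503 ms.
Per-hop propagation t_prop = 3760/200000000 = 0.0188 ms.
Pipeline fill: first packet needs 2·t_tx to clear all hops; remaining 108 packets each add one t_tx.
Total = (2+109-1)·t_tx + 2·t_prop = 110·0.00130503 + 2·0.0188 = 0.181 ms.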